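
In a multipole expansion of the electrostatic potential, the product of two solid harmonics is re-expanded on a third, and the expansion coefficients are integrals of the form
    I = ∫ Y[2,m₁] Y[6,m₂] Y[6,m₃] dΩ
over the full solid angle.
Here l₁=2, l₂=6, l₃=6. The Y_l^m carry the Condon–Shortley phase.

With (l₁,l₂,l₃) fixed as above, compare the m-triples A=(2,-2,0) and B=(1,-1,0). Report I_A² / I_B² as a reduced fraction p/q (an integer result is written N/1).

40/1

Shared (l₁,l₂,l₃)=(2,6,6): N and (l;000)² cancel in I_A²/I_B².
A: Δ = 2!·2!·10!/15! = 1/90090; Racah Σ t=0..0: t=0:+1/69120 = 1/69120; ⇒ 3j(2 6 6; 2 -2 0)² = 4/143, sgn +1
B: Δ = 2!·2!·10!/15! = 1/90090; Racah Σ t=0..1: t=0:+1/28800 t=1:−1/34560 = 1/172800; ⇒ 3j(2 6 6; 1 -1 0)² = 1/1430, sgn +1
I_A²/I_B² = (4/143)/(1/1430) = 40/1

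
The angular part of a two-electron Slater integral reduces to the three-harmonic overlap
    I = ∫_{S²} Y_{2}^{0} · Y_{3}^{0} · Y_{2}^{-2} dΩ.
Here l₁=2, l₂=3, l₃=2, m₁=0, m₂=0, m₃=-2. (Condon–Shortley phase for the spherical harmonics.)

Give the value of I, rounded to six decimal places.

0 + 0 − 2 = -2 ≠ 0: azimuthal integral kills it; I = 0

0.000000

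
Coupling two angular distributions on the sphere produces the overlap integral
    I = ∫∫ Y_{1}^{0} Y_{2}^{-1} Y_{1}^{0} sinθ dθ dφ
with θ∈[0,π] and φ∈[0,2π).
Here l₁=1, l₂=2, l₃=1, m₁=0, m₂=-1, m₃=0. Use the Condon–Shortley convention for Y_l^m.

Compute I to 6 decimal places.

m-sum = 0 − 1 + 0 = -1 ≠ 0 ⇒ I = 0

0.000000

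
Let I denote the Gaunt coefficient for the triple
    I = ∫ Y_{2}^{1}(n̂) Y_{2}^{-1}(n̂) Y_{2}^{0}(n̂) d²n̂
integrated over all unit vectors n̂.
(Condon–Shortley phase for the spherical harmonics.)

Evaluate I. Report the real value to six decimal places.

-0.090112

m-sum 0 ✓  L=6 even ✓  0≤2≤4 ✓
Π(2lᵢ+1) = 5×5×5 = 125
triangle coeff Δ(2,2,2) = 1/630
Σ_t [0,2]: t=0:+1/8 t=1:−1/1 t=2:+1/8 = -3/4
(3j)²=2/35 [(2 2 2; 0 0 0)], sign=-1
Σ_t [0,1]: t=0:+1/2 t=1:−1/4 = 1/4
(3j)²=1/70 [(2 2 2; 1 -1 0)], sign=+1
⇒ 4πI² = 5/49
I = (-1)√(5/49/(4π)) = -0.09011188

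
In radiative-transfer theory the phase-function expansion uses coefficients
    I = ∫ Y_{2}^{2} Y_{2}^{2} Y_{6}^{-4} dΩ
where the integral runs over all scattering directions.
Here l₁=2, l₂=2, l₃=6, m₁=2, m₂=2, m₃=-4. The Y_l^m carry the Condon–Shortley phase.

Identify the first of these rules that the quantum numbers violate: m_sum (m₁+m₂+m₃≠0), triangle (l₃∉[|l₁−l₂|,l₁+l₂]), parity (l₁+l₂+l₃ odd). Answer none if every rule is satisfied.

azimuthal sum: 2 + 2 − 4 = 0  ✓
0 ≤ 6 ≤ 4 (triangle on l)  ✗
L = 2 + 2 + 6 = 10 (even)

triangle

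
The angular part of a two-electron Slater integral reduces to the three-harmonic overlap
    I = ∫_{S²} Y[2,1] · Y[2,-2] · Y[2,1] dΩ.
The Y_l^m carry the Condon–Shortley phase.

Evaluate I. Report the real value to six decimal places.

0.220728

Rules hold: Σm=0, L=6 even, 0≤2≤4.
N = 5·5·5 = 125
Δ = 2!·2!·2!/7! = 1/630
Racah Σ t=0..2: t=0:+1/8 t=1:−1/1 t=2:+1/8 = -3/4
⇒ 3j(2 2 2; 0 0 0)² = 2/35, sgn -1
Racah Σ t=0..0: t=0:+1/4 = 1/4
⇒ 3j(2 2 2; 1 -2 1)² = 3/35, sgn -1
4πI² = N·(3j₀)²·(3jₘ)² = 30/49
I = +1·√(0.612245/4π) = 0.22072812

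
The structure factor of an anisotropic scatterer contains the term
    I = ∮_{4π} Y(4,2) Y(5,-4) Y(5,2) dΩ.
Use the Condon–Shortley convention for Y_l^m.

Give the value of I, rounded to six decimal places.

Checks pass: Σm=0; 14 even; l₃=5∈[1,9].
(2·4+1)(2·5+1)(2·5+1) = 1089
Δ: 4! 4! 6! / 15! → 1/3153150
sum: t=0:+1/69120 t=1:−1/1728 t=2:+1/576 t=3:−1/1728 t=4:+1/69120 = 7/11520
3j²(4 5 5; 0 0 0) = Δ·Π!·Σ² = 2/143  (sign -1)
sum: t=0:+1/11520 t=1:−1/25920 = 1/20736
3j²(4 5 5; 2 -4 2) = Δ·Π!·Σ² = 5/429  (sign -1)
combine: 4πI² = 1089·2/143·5/429 = 30/169
take √, sign +1: I = 0.11885360

0.118854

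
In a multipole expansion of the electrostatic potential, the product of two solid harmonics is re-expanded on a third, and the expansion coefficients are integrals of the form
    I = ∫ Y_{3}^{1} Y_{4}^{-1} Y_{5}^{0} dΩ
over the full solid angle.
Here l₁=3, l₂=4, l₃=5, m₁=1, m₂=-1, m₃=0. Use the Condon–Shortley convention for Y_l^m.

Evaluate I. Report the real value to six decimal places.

Checks pass: Σm=0; 12 even; l₃=5∈[1,7].
(2·3+1)(2·4+1)(2·5+1) = 693
Δ: 2! 4! 6! / 13! → 1/180180
sum: t=0:+1/576 t=1:−1/144 t=2:+1/576 = -1/288
3j²(3 4 5; 0 0 0) = Δ·Π!·Σ² = 20/1001  (sign +1)
sum: t=0:+1/288 t=1:−1/288 t=2:+1/5760 = 1/5760
3j²(3 4 5; 1 -1 0) = Δ·Π!·Σ² = 1/12012  (sign -1)
combine: 4πI² = 693·20/1001·1/12012 = 15/13013
take √, sign -1: I = -0.00957750

-0.009577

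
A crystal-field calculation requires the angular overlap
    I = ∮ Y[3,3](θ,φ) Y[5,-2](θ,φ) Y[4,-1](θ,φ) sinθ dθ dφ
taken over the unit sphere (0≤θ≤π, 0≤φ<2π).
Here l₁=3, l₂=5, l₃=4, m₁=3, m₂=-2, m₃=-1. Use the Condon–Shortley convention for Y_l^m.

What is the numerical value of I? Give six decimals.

-0.179179

m-sum 0 ✓  L=12 even ✓  2≤4≤8 ✓
Π(2lᵢ+1) = 7×11×9 = 693
triangle coeff Δ(3,5,4) = 1/180180
Σ_t [1,3]: t=1:−1/576 t=2:+1/144 t=3:−1/576 = 1/288
(3j)²=20/1001 [(3 5 4; 0 0 0)], sign=+1
Σ_t [0,0]: t=0:+1/1728 = 1/1728
(3j)²=25/858 [(3 5 4; 3 -2 -1)], sign=-1
⇒ 4πI² = 750/1859
I = (-1)√(750/1859/(4π)) = -0.17917854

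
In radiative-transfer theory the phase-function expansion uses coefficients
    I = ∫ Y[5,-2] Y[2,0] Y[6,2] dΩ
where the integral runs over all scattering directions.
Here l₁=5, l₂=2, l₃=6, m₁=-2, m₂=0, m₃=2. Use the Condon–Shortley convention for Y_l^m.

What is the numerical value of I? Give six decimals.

l₁+l₂+l₃=13 is odd: 3j(l;000)=0 ⇒ I=0

0.000000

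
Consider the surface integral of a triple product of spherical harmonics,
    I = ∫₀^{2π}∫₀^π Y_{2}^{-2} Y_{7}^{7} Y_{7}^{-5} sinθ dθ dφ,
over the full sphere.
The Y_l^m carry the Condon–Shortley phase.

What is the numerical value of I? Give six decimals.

0.066694

m-sum 0 ✓  L=16 even ✓  5≤7≤9 ✓
Π(2lᵢ+1) = 5×15×15 = 1125
triangle coeff Δ(2,7,7) = 1/185640
Σ_t [0,2]: t=0:+1/2419200 t=1:−1/518400 t=2:+1/2419200 = -1/907200
(3j)²=56/3315 [(2 7 7; 0 0 0)], sign=+1
Σ_t [2,2]: t=2:+1/1916006400 = 1/1916006400
(3j)²=1/340 [(2 7 7; -2 7 -5)], sign=+1
⇒ 4πI² = 210/3757
I = (+1)√(210/3757/(4π)) = 0.06669359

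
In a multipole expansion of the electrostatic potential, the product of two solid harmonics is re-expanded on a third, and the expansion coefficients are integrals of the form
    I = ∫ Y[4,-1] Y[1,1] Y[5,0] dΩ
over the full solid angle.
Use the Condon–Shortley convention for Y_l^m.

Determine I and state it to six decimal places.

0.155288

Checks pass: Σm=0; 10 even; l₃=5∈[3,5].
(2·4+1)(2·1+1)(2·5+1) = 297
Δ: 0! 8! 2! / 11! → 1/495
sum: t=0:+1/576 = 1/576
3j²(4 1 5; 0 0 0) = Δ·Π!·Σ² = 5/99  (sign -1)
sum: t=0:+1/1440 = 1/1440
3j²(4 1 5; -1 1 0) = Δ·Π!·Σ² = 2/99  (sign -1)
combine: 4πI² = 297·5/99·2/99 = 10/33
take √, sign +1: I = 0.15528807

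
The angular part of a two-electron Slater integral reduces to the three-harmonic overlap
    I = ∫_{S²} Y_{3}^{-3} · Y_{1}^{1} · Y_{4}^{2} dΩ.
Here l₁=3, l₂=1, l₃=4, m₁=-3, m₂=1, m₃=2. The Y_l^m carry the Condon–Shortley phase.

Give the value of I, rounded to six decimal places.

Checks pass: Σm=0; 8 even; l₃=4∈[2,4].
(2·3+1)(2·1+1)(2·4+1) = 189
Δ: 0! 6! 2! / 9! → 1/252
sum: t=0:+1/36 = 1/36
3j²(3 1 4; 0 0 0) = Δ·Π!·Σ² = 4/63  (sign +1)
sum: t=0:+1/1440 = 1/1440
3j²(3 1 4; -3 1 2) = Δ·Π!·Σ² = 1/252  (sign +1)
combine: 4πI² = 189·4/63·1/252 = 1/21
take √, sign +1: I = 0.06155813

0.061558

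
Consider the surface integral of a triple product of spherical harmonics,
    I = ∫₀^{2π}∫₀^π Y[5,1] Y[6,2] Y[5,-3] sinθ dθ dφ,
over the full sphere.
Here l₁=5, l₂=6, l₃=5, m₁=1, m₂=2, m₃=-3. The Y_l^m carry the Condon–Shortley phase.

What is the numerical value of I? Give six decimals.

-0.106727

Checks pass: Σm=0; 16 even; l₃=5∈[1,11].
(2·5+1)(2·6+1)(2·5+1) = 1573
Δ: 6! 4! 6! / 17! → 1/28588560
sum: t=1:−1/345600 t=2:+1/13824 t=3:−1/5184 t=4:+1/13824 t=5:−1/345600 = -7/129600
3j²(5 6 5; 0 0 0) = Δ·Π!·Σ² = 80/7293  (sign +1)
sum: t=2:+1/138240 t=3:−1/25920 t=4:+1/55296 = -11/829440
3j²(5 6 5; 1 2 -3) = Δ·Π!·Σ² = 11/1326  (sign -1)
combine: 4πI² = 1573·80/7293·11/1326 = 4840/33813
take √, sign -1: I = -0.10672739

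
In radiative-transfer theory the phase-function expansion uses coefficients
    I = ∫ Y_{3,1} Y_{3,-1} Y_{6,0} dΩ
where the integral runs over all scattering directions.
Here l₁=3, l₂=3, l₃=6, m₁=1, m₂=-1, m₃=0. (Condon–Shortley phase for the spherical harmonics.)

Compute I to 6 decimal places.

0.177816

Checks pass: Σm=0; 12 even; l₃=6∈[0,6].
(2·3+1)(2·3+1)(2·6+1) = 637
Δ: 0! 6! 6! / 13! → 1/12012
sum: t=0:+1/1296 = 1/1296
3j²(3 3 6; 0 0 0) = Δ·Π!·Σ² = 100/3003  (sign +1)
sum: t=0:+1/2304 = 1/2304
3j²(3 3 6; 1 -1 0) = Δ·Π!·Σ² = 75/4004  (sign +1)
combine: 4πI² = 637·100/3003·75/4004 = 625/1573
take √, sign +1: I = 0.17781595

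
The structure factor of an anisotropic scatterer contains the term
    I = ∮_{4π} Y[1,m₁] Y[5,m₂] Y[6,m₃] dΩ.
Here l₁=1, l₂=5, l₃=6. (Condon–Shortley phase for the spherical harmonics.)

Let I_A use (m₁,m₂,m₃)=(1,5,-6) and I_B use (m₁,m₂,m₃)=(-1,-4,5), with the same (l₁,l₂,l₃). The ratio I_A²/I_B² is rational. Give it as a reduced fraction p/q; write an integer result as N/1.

6/5

l's match ⇒ only the (l;m) 3-j factors differ between A and B.
A: triangle coeff Δ(1,5,6) = 1/858; Σ_t [0,0]: t=0:+1/7257600 = 1/7257600; (3j)²=1/13 [(1 5 6; 1 5 -6)], sign=+1
B: triangle coeff Δ(1,5,6) = 1/858; Σ_t [0,0]: t=0:+1/725760 = 1/725760; (3j)²=5/78 [(1 5 6; -1 -4 5)], sign=-1
I_A²/I_B² = (1/13)/(5/78) = 6/5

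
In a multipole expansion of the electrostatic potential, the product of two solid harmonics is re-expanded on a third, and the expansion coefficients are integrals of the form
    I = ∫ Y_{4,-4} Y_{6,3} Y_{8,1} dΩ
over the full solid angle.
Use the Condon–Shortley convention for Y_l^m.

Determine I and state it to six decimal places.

0.079258

Rules hold: Σm=0, L=18 even, 2≤8≤10.
N = 9·13·17 = 1989
Δ = 2!·6!·10!/19! = 1/23279256
Racah Σ t=0..2: t=0:+1/1658880 t=1:−1/518400 t=2:+1/1658880 = -1/1382400
⇒ 3j(4 6 8; 0 0 0)² = 504/46189, sgn -1
Racah Σ t=2..2: t=2:+1/43545600 = 1/43545600
⇒ 3j(4 6 8; -4 3 1)² = 168/46189, sgn -1
4πI² = N·(3j₀)²·(3jₘ)² = 762048/9653501
I = +1·√(0.0789401/4π) = 0.07925813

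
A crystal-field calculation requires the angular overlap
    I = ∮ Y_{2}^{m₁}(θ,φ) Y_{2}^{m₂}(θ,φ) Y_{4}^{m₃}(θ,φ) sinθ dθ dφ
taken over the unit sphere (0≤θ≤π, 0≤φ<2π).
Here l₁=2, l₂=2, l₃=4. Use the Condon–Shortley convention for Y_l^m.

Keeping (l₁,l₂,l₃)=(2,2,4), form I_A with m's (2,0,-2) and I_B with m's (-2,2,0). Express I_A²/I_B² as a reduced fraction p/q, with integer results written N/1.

15/1

Shared (l₁,l₂,l₃)=(2,2,4): N and (l;000)² cancel in I_A²/I_B².
A: Δ = 0!·4!·4!/9! = 1/630; Racah Σ t=0..0: t=0:+1/96 = 1/96; ⇒ 3j(2 2 4; 2 0 -2)² = 1/42, sgn +1
B: Δ = 0!·4!·4!/9! = 1/630; Racah Σ t=0..0: t=0:+1/576 = 1/576; ⇒ 3j(2 2 4; -2 2 0)² = 1/630, sgn +1
I_A²/I_B² = (1/42)/(1/630) = 15/1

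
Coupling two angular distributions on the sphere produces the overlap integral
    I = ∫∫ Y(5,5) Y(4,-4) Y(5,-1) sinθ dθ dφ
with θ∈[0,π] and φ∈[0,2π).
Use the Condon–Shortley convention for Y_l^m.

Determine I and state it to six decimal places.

Checks pass: Σm=0; 14 even; l₃=5∈[1,9].
(2·5+1)(2·4+1)(2·5+1) = 1089
Δ: 4! 6! 4! / 15! → 1/3153150
sum: t=0:+1/69120 t=1:−1/1728 t=2:+1/576 t=3:−1/1728 t=4:+1/69120 = 7/11520
3j²(5 4 5; 0 0 0) = Δ·Π!·Σ² = 2/143  (sign -1)
sum: t=0:+1/414720 = 1/414720
3j²(5 4 5; 5 -4 -1) = Δ·Π!·Σ² = 2/429  (sign +1)
combine: 4πI² = 1089·2/143·2/429 = 12/169
take √, sign -1: I = -0.07516962

-0.075170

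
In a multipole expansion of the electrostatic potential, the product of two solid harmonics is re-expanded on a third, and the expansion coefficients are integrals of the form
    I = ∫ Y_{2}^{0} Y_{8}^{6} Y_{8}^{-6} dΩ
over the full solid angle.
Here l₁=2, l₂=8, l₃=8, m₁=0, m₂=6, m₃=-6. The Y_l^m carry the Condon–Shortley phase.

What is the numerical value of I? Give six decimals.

-0.079678

m-sum 0 ✓  L=18 even ✓  6≤8≤10 ✓
Π(2lᵢ+1) = 5×17×17 = 1445
triangle coeff Δ(2,8,8) = 1/348840
Σ_t [0,2]: t=0:+1/116121600 t=1:−1/25401600 t=2:+1/116121600 = -1/45158400
(3j)²=24/1615 [(2 8 8; 0 0 0)], sign=-1
Σ_t [0,2]: t=0:+1/348713164800 t=1:−1/6227020800 t=2:+1/3832012800 = 1/9686476800
(3j)²=6/1615 [(2 8 8; 0 6 -6)], sign=+1
⇒ 4πI² = 144/1805
I = (-1)√(144/1805/(4π)) = -0.07967787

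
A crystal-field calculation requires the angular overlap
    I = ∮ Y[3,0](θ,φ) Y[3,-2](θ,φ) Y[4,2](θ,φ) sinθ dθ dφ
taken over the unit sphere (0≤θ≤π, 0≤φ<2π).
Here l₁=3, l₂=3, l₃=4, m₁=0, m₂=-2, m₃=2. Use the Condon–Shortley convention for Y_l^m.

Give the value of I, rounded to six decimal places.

Rules hold: Σm=0, L=10 even, 0≤4≤6.
N = 7·7·9 = 441
Δ = 2!·4!·4!/11! = 1/34650
Racah Σ t=0..2: t=0:+1/72 t=1:−1/16 t=2:+1/72 = -5/144
⇒ 3j(3 3 4; 0 0 0)² = 2/77, sgn -1
Racah Σ t=0..1: t=0:+1/72 t=1:−1/96 = 1/288
⇒ 3j(3 3 4; 0 -2 2)² = 1/462, sgn +1
4πI² = N·(3j₀)²·(3jₘ)² = 3/121
I = -1·√(0.0247934/4π) = -0.04441841

-0.044418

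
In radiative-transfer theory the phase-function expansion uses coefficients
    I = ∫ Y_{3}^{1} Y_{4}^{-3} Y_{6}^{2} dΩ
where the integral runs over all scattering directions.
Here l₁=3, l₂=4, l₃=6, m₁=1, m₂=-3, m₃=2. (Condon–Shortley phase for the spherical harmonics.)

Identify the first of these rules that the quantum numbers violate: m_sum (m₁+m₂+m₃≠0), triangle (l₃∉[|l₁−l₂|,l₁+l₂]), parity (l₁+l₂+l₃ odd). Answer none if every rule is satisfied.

parity

m₁+m₂+m₃ = 1 − 3 + 2 = 0  ✓
triangle: |3−4|=1 ≤ l₃=6 ≤ 3+4=7  ✓
parity: l₁+l₂+l₃ = 13 is odd  ✗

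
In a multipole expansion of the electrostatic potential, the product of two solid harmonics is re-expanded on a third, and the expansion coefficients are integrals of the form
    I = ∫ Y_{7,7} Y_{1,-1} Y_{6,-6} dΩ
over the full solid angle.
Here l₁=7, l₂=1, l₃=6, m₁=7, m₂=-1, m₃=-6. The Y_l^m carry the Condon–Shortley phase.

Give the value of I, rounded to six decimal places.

Rules hold: Σm=0, L=14 even, 6≤6≤8.
N = 15·3·13 = 585
Δ = 2!·12!·0!/15! = 1/1365
Racah Σ t=1..1: t=1:−1/518400 = -1/518400
⇒ 3j(7 1 6; 0 0 0)² = 7/195, sgn -1
Racah Σ t=0..0: t=0:+1/958003200 = 1/958003200
⇒ 3j(7 1 6; 7 -1 -6)² = 1/15, sgn +1
4πI² = N·(3j₀)²·(3jₘ)² = 7/5
I = -1·√(1.4/4π) = -0.33377906

-0.333779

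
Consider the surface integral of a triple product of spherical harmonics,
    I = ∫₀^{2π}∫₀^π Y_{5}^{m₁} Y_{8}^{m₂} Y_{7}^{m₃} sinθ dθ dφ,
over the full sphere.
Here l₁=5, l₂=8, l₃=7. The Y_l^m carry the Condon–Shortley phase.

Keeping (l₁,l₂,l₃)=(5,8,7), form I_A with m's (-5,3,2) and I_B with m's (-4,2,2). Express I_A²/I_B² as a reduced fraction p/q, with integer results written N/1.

165/64

l's match ⇒ only the (l;m) 3-j factors differ between A and B.
A: triangle coeff Δ(5,8,7) = 1/814773960; Σ_t [6,6]: t=6:+1/248832000 = 1/248832000; (3j)²=63/4199 [(5 8 7; -5 3 2)], sign=-1
B: triangle coeff Δ(5,8,7) = 1/814773960; Σ_t [5,6]: t=5:−1/41472000 t=6:+1/74649600 = -1/93312000; (3j)²=1344/230945 [(5 8 7; -4 2 2)], sign=+1
I_A²/I_B² = (63/4199)/(1344/230945) = 165/64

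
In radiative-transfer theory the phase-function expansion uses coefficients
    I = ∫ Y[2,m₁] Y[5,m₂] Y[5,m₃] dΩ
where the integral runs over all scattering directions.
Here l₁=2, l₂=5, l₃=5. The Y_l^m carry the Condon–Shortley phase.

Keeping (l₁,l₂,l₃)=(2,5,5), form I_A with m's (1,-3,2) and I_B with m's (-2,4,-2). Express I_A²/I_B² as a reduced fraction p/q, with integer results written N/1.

l's match ⇒ only the (l;m) 3-j factors differ between A and B.
A: triangle coeff Δ(2,5,5) = 1/38610; Σ_t [0,1]: t=0:+1/2880 t=1:−1/10080 = 1/4032; (3j)²=10/429 [(2 5 5; 1 -3 2)], sign=-1
B: triangle coeff Δ(2,5,5) = 1/38610; Σ_t [2,2]: t=2:+1/20160 = 1/20160; (3j)²=12/715 [(2 5 5; -2 4 -2)], sign=-1
I_A²/I_B² = (10/429)/(12/715) = 25/18

25/18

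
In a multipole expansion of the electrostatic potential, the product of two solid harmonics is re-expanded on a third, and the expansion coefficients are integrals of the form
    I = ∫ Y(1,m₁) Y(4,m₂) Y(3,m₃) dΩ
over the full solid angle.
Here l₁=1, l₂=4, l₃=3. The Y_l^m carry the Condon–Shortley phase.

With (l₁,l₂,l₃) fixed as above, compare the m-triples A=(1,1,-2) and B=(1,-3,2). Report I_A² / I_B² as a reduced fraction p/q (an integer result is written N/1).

1/7

Same 1,4,3: normalisation and zero-m 3j drop out of the ratio.
A: Δ: 2! 0! 6! / 9! → 1/252; sum: t=0:+1/240 = 1/240; 3j²(1 4 3; 1 1 -2) = Δ·Π!·Σ² = 1/84  (sign -1)
B: Δ: 2! 0! 6! / 9! → 1/252; sum: t=0:+1/240 = 1/240; 3j²(1 4 3; 1 -3 2) = Δ·Π!·Σ² = 1/12  (sign -1)
I_A²/I_B² = (1/84)/(1/12) = 1/7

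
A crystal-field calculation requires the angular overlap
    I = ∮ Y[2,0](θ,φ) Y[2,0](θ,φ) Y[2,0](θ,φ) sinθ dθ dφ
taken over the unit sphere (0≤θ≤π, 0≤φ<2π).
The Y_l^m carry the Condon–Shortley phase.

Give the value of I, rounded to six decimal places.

0.180224

m-sum 0 ✓  L=6 even ✓  0≤2≤4 ✓
Π(2lᵢ+1) = 5×5×5 = 125
triangle coeff Δ(2,2,2) = 1/630
Σ_t [0,2]: t=0:+1/8 t=1:−1/1 t=2:+1/8 = -3/4
(3j)²=2/35 [(2 2 2; 0 0 0)], sign=-1
(m-triple is (0,0,0) — same symbol as above.)
⇒ 4πI² = 20/49
I = (+1)√(20/49/(4π)) = 0.18022375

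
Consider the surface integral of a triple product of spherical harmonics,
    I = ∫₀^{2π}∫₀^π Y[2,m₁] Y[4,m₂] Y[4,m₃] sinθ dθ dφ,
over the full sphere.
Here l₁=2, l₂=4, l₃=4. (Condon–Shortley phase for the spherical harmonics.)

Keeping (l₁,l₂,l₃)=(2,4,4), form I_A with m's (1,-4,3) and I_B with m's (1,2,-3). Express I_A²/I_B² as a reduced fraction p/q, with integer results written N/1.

28/25

Shared (l₁,l₂,l₃)=(2,4,4): N and (l;000)² cancel in I_A²/I_B².
A: Δ = 2!·2!·6!/11! = 1/13860; Racah Σ t=0..0: t=0:+1/1440 = 1/1440; ⇒ 3j(2 4 4; 1 -4 3)² = 7/165, sgn -1
B: Δ = 2!·2!·6!/11! = 1/13860; Racah Σ t=0..1: t=0:+1/1440 t=1:−1/240 = -1/288; ⇒ 3j(2 4 4; 1 2 -3)² = 5/132, sgn +1
I_A²/I_B² = (7/165)/(5/132) = 28/25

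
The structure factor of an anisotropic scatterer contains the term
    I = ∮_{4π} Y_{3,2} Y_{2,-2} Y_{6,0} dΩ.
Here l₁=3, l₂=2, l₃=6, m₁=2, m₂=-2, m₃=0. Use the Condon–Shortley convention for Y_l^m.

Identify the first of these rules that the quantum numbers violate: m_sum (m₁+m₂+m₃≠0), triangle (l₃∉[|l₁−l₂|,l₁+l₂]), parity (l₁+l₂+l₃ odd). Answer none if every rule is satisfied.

triangle

azimuthal sum: 2 − 2 + 0 = 0  ✓
1 ≤ 6 ≤ 5 (triangle on l)  ✗
L = 3 + 2 + 6 = 11 (odd)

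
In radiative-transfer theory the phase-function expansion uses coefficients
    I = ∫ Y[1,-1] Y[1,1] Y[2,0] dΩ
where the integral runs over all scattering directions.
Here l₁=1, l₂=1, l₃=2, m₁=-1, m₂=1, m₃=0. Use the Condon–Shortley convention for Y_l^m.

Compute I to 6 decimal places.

m-sum 0 ✓  L=4 even ✓  0≤2≤2 ✓
Π(2lᵢ+1) = 3×3×5 = 45
triangle coeff Δ(1,1,2) = 1/30
Σ_t [0,0]: t=0:+1/1 = 1/1
(3j)²=2/15 [(1 1 2; 0 0 0)], sign=+1
Σ_t [0,0]: t=0:+1/4 = 1/4
(3j)²=1/30 [(1 1 2; -1 1 0)], sign=+1
⇒ 4πI² = 1/5
I = (+1)√(1/5/(4π)) = 0.12615663

0.126157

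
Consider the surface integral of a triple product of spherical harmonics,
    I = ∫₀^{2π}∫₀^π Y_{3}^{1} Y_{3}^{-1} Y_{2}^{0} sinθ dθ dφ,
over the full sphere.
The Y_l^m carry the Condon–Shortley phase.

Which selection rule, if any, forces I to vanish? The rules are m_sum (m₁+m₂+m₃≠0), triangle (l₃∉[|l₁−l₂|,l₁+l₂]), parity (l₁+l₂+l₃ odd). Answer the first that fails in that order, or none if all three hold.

none

m₁+m₂+m₃ = 1 − 1 + 0 = 0  ✓
triangle: |3−3|=0 ≤ l₃=2 ≤ 3+3=6  ✓
parity: l₁+l₂+l₃ = 8 is even  ✓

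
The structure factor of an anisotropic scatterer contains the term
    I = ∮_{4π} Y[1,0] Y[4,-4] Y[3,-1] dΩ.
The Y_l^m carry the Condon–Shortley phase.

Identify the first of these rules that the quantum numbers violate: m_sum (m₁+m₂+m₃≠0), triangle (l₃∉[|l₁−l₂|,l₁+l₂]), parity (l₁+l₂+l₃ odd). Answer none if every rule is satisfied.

m_sum

Σmᵢ = -5  ✗
l₃∈[|l₁−l₂|,l₁+l₂]=[3,5], have l₃=3
Σlᵢ = 8 ⇒ even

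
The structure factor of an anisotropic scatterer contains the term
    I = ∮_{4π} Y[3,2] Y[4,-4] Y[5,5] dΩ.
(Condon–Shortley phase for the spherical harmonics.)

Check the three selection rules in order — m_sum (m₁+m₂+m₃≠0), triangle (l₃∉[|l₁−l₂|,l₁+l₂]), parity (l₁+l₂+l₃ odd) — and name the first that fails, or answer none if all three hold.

m_sum

azimuthal sum: 2 − 4 + 5 = 3  ✗
1 ≤ 5 ≤ 7 (triangle on l)
L = 3 + 4 + 5 = 12 (even)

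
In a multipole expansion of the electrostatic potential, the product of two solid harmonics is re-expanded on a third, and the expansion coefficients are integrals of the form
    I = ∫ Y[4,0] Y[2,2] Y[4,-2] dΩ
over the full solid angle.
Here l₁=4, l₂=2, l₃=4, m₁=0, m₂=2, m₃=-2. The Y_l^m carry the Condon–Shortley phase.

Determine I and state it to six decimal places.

Checks pass: Σm=0; 10 even; l₃=4∈[2,6].
(2·4+1)(2·2+1)(2·4+1) = 405
Δ: 2! 6! 2! / 11! → 1/13860
sum: t=0:+1/192 t=1:−1/36 t=2:+1/192 = -5/288
3j²(4 2 4; 0 0 0) = Δ·Π!·Σ² = 20/693  (sign -1)
sum: t=2:+1/192 = 1/192
3j²(4 2 4; 0 2 -2) = Δ·Π!·Σ² = 3/77  (sign +1)
combine: 4πI² = 405·20/693·3/77 = 2700/5929
take √, sign -1: I = -0.19036462

-0.190365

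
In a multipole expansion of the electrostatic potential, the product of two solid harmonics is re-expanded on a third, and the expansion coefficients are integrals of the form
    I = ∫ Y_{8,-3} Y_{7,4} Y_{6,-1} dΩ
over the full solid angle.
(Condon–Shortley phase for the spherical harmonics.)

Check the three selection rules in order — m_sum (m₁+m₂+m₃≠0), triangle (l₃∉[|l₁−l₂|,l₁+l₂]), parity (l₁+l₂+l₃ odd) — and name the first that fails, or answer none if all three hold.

parity

m₁+m₂+m₃ = -3 + 4 − 1 = 0  ✓
triangle: |8−7|=1 ≤ l₃=6 ≤ 8+7=15  ✓
parity: l₁+l₂+l₃ = 21 is odd  ✗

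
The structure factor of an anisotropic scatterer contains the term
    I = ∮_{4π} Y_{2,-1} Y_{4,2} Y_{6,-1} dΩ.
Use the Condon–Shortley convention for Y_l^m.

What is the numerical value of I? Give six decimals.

Rules hold: Σm=0, L=12 even, 2≤6≤6.
N = 5·9·13 = 585
Δ = 0!·4!·8!/13! = 1/6435
Racah Σ t=0..0: t=0:+1/2304 = 1/2304
⇒ 3j(2 4 6; 0 0 0)² = 5/143, sgn +1
Racah Σ t=0..0: t=0:+1/8640 = 1/8640
⇒ 3j(2 4 6; -1 2 -1)² = 14/1287, sgn -1
4πI² = N·(3j₀)²·(3jₘ)² = 350/1573
I = -1·√(0.222505/4π) = -0.13306527

-0.133065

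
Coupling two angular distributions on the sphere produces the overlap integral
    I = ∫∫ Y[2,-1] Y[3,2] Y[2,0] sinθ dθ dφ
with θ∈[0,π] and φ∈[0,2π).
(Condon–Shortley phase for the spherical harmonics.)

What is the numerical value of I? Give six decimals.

0.000000

Σmᵢ = 1 ≠ 0, so the φ-integral vanishes; I = 0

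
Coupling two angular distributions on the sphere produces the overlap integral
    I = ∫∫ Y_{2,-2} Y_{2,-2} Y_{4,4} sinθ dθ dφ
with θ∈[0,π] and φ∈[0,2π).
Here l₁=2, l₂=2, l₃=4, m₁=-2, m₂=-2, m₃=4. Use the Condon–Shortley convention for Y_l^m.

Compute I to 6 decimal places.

0.337168

Checks pass: Σm=0; 8 even; l₃=4∈[0,4].
(2·2+1)(2·2+1)(2·4+1) = 225
Δ: 0! 4! 4! / 9! → 1/630
sum: t=0:+1/16 = 1/16
3j²(2 2 4; 0 0 0) = Δ·Π!·Σ² = 2/35  (sign +1)
sum: t=0:+1/576 = 1/576
3j²(2 2 4; -2 -2 4) = Δ·Π!·Σ² = 1/9  (sign +1)
combine: 4πI² = 225·2/35·1/9 = 10/7
take √, sign +1: I = 0.33716777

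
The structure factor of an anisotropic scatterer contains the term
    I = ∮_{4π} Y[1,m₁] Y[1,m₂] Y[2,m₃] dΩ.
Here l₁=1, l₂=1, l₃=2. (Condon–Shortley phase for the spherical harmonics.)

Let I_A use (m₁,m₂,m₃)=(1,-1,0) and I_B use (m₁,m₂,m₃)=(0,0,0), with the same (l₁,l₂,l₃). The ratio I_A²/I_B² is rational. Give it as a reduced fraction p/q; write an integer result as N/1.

1/4

Shared (l₁,l₂,l₃)=(1,1,2): N and (l;000)² cancel in I_A²/I_B².
A: Δ = 0!·2!·2!/5! = 1/30; Racah Σ t=0..0: t=0:+1/4 = 1/4; ⇒ 3j(1 1 2; 1 -1 0)² = 1/30, sgn +1
B: Δ = 0!·2!·2!/5! = 1/30; Racah Σ t=0..0: t=0:+1/1 = 1/1; ⇒ 3j(1 1 2; 0 0 0)² = 2/15, sgn +1
I_A²/I_B² = (1/30)/(2/15) = 1/4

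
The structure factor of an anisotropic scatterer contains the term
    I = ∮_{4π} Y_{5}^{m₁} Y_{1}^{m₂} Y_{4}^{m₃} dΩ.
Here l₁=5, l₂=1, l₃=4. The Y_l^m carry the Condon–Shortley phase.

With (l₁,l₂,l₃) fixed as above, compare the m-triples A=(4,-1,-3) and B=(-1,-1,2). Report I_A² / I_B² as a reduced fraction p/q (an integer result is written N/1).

l's match ⇒ only the (l;m) 3-j factors differ between A and B.
A: triangle coeff Δ(5,1,4) = 1/495; Σ_t [0,0]: t=0:+1/10080 = 1/10080; (3j)²=4/55 [(5 1 4; 4 -1 -3)], sign=-1
B: triangle coeff Δ(5,1,4) = 1/495; Σ_t [0,0]: t=0:+1/2880 = 1/2880; (3j)²=2/165 [(5 1 4; -1 -1 2)], sign=+1
I_A²/I_B² = (4/55)/(2/165) = 6/1

6/1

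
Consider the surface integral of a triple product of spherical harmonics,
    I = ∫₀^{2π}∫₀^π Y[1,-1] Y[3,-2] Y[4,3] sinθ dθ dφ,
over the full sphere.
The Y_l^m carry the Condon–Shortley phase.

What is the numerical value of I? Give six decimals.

-0.282095

Checks pass: Σm=0; 8 even; l₃=4∈[2,4].
(2·1+1)(2·3+1)(2·4+1) = 189
Δ: 0! 2! 6! / 9! → 1/252
sum: t=0:+1/36 = 1/36
3j²(1 3 4; 0 0 0) = Δ·Π!·Σ² = 4/63  (sign +1)
sum: t=0:+1/240 = 1/240
3j²(1 3 4; -1 -2 3) = Δ·Π!·Σ² = 1/12  (sign -1)
combine: 4πI² = 189·4/63·1/12 = 1/1
take √, sign -1: I = -0.28209479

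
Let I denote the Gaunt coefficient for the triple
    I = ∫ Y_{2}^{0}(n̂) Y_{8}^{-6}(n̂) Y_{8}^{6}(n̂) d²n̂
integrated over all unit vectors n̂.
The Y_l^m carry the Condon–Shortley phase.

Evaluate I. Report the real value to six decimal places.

-0.079678

Checks pass: Σm=0; 18 even; l₃=8∈[6,10].
(2·2+1)(2·8+1)(2·8+1) = 1445
Δ: 2! 2! 14! / 19! → 1/348840
sum: t=0:+1/116121600 t=1:−1/25401600 t=2:+1/116121600 = -1/45158400
3j²(2 8 8; 0 0 0) = Δ·Π!·Σ² = 24/1615  (sign -1)
sum: t=0:+1/3832012800 t=1:−1/6227020800 t=2:+1/348713164800 = 1/9686476800
3j²(2 8 8; 0 -6 6) = Δ·Π!·Σ² = 6/1615  (sign +1)
combine: 4πI² = 1445·24/1615·6/1615 = 144/1805
take √, sign -1: I = -0.07967787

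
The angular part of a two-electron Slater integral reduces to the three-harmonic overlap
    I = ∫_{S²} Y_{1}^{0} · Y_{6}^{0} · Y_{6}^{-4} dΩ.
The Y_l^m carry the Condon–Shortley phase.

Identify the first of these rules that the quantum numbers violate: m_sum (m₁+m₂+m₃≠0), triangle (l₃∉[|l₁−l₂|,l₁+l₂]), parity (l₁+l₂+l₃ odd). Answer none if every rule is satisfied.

Σmᵢ = -4  ✗
l₃∈[|l₁−l₂|,l₁+l₂]=[5,7], have l₃=6
Σlᵢ = 13 ⇒ odd

m_sum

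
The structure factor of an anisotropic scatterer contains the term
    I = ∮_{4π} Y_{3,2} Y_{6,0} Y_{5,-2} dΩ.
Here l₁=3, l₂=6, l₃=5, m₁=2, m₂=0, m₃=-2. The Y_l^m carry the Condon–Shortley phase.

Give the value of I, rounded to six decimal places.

-0.165130

Checks pass: Σm=0; 14 even; l₃=5∈[3,9].
(2·3+1)(2·6+1)(2·5+1) = 1001
Δ: 4! 2! 8! / 15! → 1/675675
sum: t=1:−1/8640 t=2:+1/2304 t=3:−1/8640 = 7/34560
3j²(3 6 5; 0 0 0) = Δ·Π!·Σ² = 7/429  (sign -1)
sum: t=0:+1/34560 t=1:−1/8640 = -1/11520
3j²(3 6 5; 2 0 -2) = Δ·Π!·Σ² = 3/143  (sign +1)
combine: 4πI² = 1001·7/429·3/143 = 49/143
take √, sign -1: I = -0.16512966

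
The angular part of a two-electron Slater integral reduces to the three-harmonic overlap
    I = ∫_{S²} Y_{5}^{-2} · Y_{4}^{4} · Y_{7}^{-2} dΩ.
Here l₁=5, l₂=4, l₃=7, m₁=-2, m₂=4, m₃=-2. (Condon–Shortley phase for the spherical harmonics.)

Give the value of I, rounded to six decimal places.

-0.110423

Checks pass: Σm=0; 16 even; l₃=7∈[1,9].
(2·5+1)(2·4+1)(2·7+1) = 1485
Δ: 2! 8! 6! / 17! → 1/6126120
sum: t=0:+1/69120 t=1:−1/20736 t=2:+1/69120 = -1/51840
3j²(5 4 7; 0 0 0) = Δ·Π!·Σ² = 280/21879  (sign +1)
sum: t=2:+1/1036800 = 1/1036800
3j²(5 4 7; -2 4 -2) = Δ·Π!·Σ² = 98/12155  (sign -1)
combine: 4πI² = 1485·280/21879·98/12155 = 82320/537251
take √, sign -1: I = -0.11042290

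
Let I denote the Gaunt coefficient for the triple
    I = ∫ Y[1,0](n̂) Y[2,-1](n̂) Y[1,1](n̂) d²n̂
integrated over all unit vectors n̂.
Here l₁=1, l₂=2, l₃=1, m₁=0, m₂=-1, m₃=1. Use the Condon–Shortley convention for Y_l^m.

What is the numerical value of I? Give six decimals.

m-sum 0 ✓  L=4 even ✓  1≤1≤3 ✓
Π(2lᵢ+1) = 3×5×3 = 45
triangle coeff Δ(1,2,1) = 1/30
Σ_t [1,1]: t=1:−1/1 = -1/1
(3j)²=2/15 [(1 2 1; 0 0 0)], sign=+1
Σ_t [1,1]: t=1:−1/2 = -1/2
(3j)²=1/10 [(1 2 1; 0 -1 1)], sign=-1
⇒ 4πI² = 3/5
I = (-1)√(3/5/(4π)) = -0.21850969

-0.218510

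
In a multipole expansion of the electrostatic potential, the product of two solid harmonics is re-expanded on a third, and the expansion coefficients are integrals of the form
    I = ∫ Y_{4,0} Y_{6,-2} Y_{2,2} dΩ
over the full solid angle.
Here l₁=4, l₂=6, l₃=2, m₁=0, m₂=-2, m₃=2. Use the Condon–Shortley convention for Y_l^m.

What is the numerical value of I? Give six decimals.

0.133065

Checks pass: Σm=0; 12 even; l₃=2∈[2,10].
(2·4+1)(2·6+1)(2·2+1) = 585
Δ: 8! 0! 4! / 13! → 1/6435
sum: t=4:+1/2304 = 1/2304
3j²(4 6 2; 0 0 0) = Δ·Π!·Σ² = 5/143  (sign +1)
sum: t=4:+1/13824 = 1/13824
3j²(4 6 2; 0 -2 2) = Δ·Π!·Σ² = 14/1287  (sign +1)
combine: 4πI² = 585·5/143·14/1287 = 350/1573
take √, sign +1: I = 0.13306527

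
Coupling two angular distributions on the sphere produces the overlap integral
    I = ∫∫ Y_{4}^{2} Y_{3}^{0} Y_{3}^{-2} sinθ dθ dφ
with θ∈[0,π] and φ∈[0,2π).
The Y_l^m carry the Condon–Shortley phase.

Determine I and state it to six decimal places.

-0.044418

m-sum 0 ✓  L=10 even ✓  1≤3≤7 ✓
Π(2lᵢ+1) = 9×7×7 = 441
triangle coeff Δ(4,3,3) = 1/34650
Σ_t [1,3]: t=1:−1/72 t=2:+1/16 t=3:−1/72 = 5/144
(3j)²=2/77 [(4 3 3; 0 0 0)], sign=-1
Σ_t [1,2]: t=1:−1/72 t=2:+1/96 = -1/288
(3j)²=1/462 [(4 3 3; 2 0 -2)], sign=+1
⇒ 4πI² = 3/121
I = (-1)√(3/121/(4π)) = -0.04441841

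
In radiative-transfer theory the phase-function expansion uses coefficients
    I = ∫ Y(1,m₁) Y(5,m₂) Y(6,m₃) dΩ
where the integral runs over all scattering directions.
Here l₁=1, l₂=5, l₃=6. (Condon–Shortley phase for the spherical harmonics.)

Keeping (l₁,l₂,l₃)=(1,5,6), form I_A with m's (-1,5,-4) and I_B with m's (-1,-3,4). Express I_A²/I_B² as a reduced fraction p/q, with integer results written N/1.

Shared (l₁,l₂,l₃)=(1,5,6): N and (l;000)² cancel in I_A²/I_B².
A: Δ = 0!·2!·10!/13! = 1/858; Racah Σ t=0..0: t=0:+1/7257600 = 1/7257600; ⇒ 3j(1 5 6; -1 5 -4)² = 1/858, sgn +1
B: Δ = 0!·2!·10!/13! = 1/858; Racah Σ t=0..0: t=0:+1/161280 = 1/161280; ⇒ 3j(1 5 6; -1 -3 4)² = 15/286, sgn +1
I_A²/I_B² = (1/858)/(15/286) = 1/45

1/45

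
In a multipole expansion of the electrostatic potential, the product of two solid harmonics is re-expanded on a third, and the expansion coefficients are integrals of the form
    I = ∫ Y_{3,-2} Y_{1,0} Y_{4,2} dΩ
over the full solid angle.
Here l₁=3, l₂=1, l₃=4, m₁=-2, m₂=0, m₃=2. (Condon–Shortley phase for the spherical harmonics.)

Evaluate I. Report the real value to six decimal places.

0.213244

Rules hold: Σm=0, L=8 even, 2≤4≤4.
N = 7·3·9 = 189
Δ = 0!·6!·2!/9! = 1/252
Racah Σ t=0..0: t=0:+1/36 = 1/36
⇒ 3j(3 1 4; 0 0 0)² = 4/63, sgn +1
Racah Σ t=0..0: t=0:+1/120 = 1/120
⇒ 3j(3 1 4; -2 0 2)² = 1/21, sgn +1
4πI² = N·(3j₀)²·(3jₘ)² = 4/7
I = +1·√(0.571429/4π) = 0.21324362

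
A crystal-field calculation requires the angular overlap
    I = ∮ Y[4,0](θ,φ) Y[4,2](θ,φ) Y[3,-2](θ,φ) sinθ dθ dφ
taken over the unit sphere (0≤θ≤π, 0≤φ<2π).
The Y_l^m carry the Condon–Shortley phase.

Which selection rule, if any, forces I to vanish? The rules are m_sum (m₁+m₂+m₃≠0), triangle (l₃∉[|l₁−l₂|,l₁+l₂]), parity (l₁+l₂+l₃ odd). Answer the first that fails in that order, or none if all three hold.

azimuthal sum: 0 + 2 − 2 = 0  ✓
0 ≤ 3 ≤ 8 (triangle on l)  ✓
L = 4 + 4 + 3 = 11 (odd)  ✗

parity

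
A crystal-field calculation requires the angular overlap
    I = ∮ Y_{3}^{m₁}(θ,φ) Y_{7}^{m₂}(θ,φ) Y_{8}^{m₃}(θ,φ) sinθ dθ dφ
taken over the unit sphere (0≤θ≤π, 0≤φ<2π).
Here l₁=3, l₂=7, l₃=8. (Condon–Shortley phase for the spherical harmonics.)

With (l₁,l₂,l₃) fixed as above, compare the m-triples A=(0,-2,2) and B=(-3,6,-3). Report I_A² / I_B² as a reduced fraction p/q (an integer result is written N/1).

1849/390

Same 3,7,8: normalisation and zero-m 3j drop out of the ratio.
A: Δ: 2! 4! 12! / 19! → 1/5290740; sum: t=0:+1/7257600 t=1:−1/3870720 t=2:+1/26127360 = -43/522547200; 3j²(3 7 8; 0 -2 2) = Δ·Π!·Σ² = 1849/352716  (sign -1)
B: Δ: 2! 4! 12! / 19! → 1/5290740; sum: t=2:+1/1916006400 = 1/1916006400; 3j²(3 7 8; -3 6 -3) = Δ·Π!·Σ² = 5/4522  (sign -1)
I_A²/I_B² = (1849/352716)/(5/4522) = 1849/390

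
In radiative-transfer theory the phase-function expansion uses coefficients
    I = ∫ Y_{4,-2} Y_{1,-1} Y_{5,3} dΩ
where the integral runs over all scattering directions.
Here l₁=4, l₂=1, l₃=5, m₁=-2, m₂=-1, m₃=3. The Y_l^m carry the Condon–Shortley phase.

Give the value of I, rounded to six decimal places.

Rules hold: Σm=0, L=10 even, 3≤5≤5.
N = 9·3·11 = 297
Δ = 0!·8!·2!/11! = 1/495
Racah Σ t=0..0: t=0:+1/576 = 1/576
⇒ 3j(4 1 5; 0 0 0)² = 5/99, sgn -1
Racah Σ t=0..0: t=0:+1/2880 = 1/2880
⇒ 3j(4 1 5; -2 -1 3)² = 28/495, sgn +1
4πI² = N·(3j₀)²·(3jₘ)² = 28/33
I = -1·√(0.848485/4π) = -0.25984664

-0.259847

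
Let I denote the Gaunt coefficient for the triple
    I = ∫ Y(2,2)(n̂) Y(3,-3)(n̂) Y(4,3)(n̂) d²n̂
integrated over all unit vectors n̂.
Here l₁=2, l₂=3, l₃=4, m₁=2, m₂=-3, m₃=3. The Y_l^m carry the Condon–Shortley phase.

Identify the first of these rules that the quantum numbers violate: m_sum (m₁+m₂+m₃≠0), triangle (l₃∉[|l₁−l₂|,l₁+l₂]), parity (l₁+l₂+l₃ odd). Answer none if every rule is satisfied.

m₁+m₂+m₃ = 2 − 3 + 3 = 2  ✗
triangle: |2−3|=1 ≤ l₃=4 ≤ 2+3=5
parity: l₁+l₂+l₃ = 9 is odd

m_sum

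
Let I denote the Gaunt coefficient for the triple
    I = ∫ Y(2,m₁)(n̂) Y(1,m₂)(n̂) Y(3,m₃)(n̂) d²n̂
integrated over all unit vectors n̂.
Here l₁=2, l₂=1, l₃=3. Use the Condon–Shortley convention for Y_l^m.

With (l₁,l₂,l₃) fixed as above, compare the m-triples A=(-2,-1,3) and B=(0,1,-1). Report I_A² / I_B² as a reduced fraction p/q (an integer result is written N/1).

5/2

Same 2,1,3: normalisation and zero-m 3j drop out of the ratio.
A: Δ: 0! 4! 2! / 7! → 1/105; sum: t=0:+1/48 = 1/48; 3j²(2 1 3; -2 -1 3) = Δ·Π!·Σ² = 1/7  (sign +1)
B: Δ: 0! 4! 2! / 7! → 1/105; sum: t=0:+1/8 = 1/8; 3j²(2 1 3; 0 1 -1) = Δ·Π!·Σ² = 2/35  (sign +1)
I_A²/I_B² = (1/7)/(2/35) = 5/2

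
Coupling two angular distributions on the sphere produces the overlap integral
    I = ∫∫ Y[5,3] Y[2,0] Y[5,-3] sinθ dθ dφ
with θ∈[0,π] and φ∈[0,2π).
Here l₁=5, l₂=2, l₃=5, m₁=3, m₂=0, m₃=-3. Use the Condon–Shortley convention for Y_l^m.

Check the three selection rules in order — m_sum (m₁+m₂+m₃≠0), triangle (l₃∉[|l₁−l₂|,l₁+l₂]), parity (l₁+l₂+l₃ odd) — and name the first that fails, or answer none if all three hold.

azimuthal sum: 3 + 0 − 3 = 0  ✓
3 ≤ 5 ≤ 7 (triangle on l)  ✓
L = 5 + 2 + 5 = 12 (even)  ✓

none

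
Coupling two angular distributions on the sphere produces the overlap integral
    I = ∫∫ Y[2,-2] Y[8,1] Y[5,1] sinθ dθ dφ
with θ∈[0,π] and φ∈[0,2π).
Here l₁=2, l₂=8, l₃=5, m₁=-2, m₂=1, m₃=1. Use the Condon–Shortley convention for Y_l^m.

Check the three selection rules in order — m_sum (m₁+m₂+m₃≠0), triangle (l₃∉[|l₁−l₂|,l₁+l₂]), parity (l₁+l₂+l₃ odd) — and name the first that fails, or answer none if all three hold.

triangle

Σmᵢ = 0  ✓
l₃∈[|l₁−l₂|,l₁+l₂]=[6,10], have l₃=5  ✗
Σlᵢ = 15 ⇒ odd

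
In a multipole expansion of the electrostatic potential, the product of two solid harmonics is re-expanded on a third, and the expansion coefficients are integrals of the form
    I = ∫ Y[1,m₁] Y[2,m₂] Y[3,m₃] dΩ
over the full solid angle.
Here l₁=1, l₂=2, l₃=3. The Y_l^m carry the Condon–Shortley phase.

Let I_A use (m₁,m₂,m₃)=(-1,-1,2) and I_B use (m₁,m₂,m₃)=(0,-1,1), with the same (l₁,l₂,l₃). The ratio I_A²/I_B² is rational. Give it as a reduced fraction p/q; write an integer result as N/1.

l's match ⇒ only the (l;m) 3-j factors differ between A and B.
A: triangle coeff Δ(1,2,3) = 1/105; Σ_t [0,0]: t=0:+1/12 = 1/12; (3j)²=2/21 [(1 2 3; -1 -1 2)], sign=-1
B: triangle coeff Δ(1,2,3) = 1/105; Σ_t [0,0]: t=0:+1/6 = 1/6; (3j)²=8/105 [(1 2 3; 0 -1 1)], sign=+1
I_A²/I_B² = (2/21)/(8/105) = 5/4

5/4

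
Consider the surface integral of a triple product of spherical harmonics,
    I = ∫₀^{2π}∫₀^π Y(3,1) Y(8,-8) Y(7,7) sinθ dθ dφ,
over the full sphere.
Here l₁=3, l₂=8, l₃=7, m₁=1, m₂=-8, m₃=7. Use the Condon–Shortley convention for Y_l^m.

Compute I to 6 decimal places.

-0.231023

Checks pass: Σm=0; 18 even; l₃=7∈[5,11].
(2·3+1)(2·8+1)(2·7+1) = 1785
Δ: 4! 2! 12! / 19! → 1/5290740
sum: t=1:−1/7257600 t=2:+1/2073600 t=3:−1/7257600 = 1/4838400
3j²(3 8 7; 0 0 0) = Δ·Π!·Σ² = 252/20995  (sign -1)
sum: t=0:+1/22992076800 = 1/22992076800
3j²(3 8 7; 1 -8 7) = Δ·Π!·Σ² = 91/2907  (sign +1)
combine: 4πI² = 1785·252/20995·91/2907 = 4116/6137
take √, sign -1: I = -0.23102272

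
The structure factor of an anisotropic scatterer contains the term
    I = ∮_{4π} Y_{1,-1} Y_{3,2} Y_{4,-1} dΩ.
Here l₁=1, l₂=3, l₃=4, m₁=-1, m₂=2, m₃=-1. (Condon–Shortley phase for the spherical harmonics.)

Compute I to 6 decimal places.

Rules hold: Σm=0, L=8 even, 2≤4≤4.
N = 3·7·9 = 189
Δ = 0!·2!·6!/9! = 1/252
Racah Σ t=0..0: t=0:+1/36 = 1/36
⇒ 3j(1 3 4; 0 0 0)² = 4/63, sgn +1
Racah Σ t=0..0: t=0:+1/240 = 1/240
⇒ 3j(1 3 4; -1 2 -1)² = 1/84, sgn -1
4πI² = N·(3j₀)²·(3jₘ)² = 1/7
I = -1·√(0.142857/4π) = -0.10662181

-0.106622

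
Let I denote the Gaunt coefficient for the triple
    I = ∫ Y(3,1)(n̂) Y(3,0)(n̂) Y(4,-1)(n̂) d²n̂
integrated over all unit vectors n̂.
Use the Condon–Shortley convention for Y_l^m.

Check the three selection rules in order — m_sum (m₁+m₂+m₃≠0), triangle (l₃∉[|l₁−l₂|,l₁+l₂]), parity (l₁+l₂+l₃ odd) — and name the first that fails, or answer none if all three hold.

none

m₁+m₂+m₃ = 1 + 0 − 1 = 0  ✓
triangle: |3−3|=0 ≤ l₃=4 ≤ 3+3=6  ✓
parity: l₁+l₂+l₃ = 10 is even  ✓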